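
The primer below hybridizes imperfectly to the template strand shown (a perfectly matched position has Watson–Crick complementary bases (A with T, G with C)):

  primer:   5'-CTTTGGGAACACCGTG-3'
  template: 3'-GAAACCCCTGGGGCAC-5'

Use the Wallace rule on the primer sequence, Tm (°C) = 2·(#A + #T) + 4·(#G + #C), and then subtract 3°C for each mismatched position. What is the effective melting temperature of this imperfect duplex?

Primer base counts: A=3, T=4, G=5, C=4 → A+T=7, G+C=9
Perfect-match Tm = 2(7) + 4(9) = 14 + 36 = 50°C
Mismatches (positions where the bases are not complementary): 2 (at positions 8, 11)
Effective Tm = 50 − 2×3 = 50 − 6 = 44°C

44°C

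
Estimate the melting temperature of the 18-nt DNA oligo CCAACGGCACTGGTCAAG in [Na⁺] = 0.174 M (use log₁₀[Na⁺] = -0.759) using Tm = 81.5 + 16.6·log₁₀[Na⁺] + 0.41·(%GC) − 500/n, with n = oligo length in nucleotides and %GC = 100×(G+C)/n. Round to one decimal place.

Length n = 18. Counting bases: A=5, T=2, C=6, G=5
G+C = 11, so %GC = 11/18 × 100 = 61.111%
Salt term: 16.6 × (-0.759) = -12.599
GC term: 0.41 × 61.111 = 25.056; length term: −500/18 = −27.778
Tm = 81.5 + (-12.599) + 25.056 − 27.778 = 66.179 → 66.2°C

66.2°C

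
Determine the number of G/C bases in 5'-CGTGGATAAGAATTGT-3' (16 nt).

Scanning the sequence gives C=1, G=5, T=5, A=5.
G+C = 5 + 1 = 6

6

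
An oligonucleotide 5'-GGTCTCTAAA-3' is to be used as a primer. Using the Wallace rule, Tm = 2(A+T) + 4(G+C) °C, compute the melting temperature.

28°C

Base counts: C=2, G=2, T=3, A=3
A+T = 6, G+C = 4
Tm = 2×6 + 4×4 = 28°C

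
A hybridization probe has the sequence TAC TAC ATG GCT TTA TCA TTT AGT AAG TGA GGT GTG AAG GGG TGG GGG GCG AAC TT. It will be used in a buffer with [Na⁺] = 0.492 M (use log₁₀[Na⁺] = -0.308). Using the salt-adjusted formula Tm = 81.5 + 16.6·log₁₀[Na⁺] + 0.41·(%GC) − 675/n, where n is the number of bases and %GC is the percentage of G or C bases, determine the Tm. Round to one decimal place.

Length n = 56. C=6, T=17, G=20, A=13
G+C = 26, so %GC = 26/56 × 100 = 46.429%
Salt term: 16.6 × (-0.308) = -5.113
GC term: 0.41 × 46.429 = 19.036; length term: −675/56 = −12.054
Tm = 81.5 + (-5.113) + 19.036 − 12.054 = 83.369 → 83.4°C

83.4°C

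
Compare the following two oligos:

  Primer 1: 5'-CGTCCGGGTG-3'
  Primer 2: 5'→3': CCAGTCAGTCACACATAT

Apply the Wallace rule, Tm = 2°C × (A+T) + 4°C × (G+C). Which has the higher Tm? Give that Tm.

Primer 1: A+T=2, G+C=8 → Tm = 2(2)+4(8) = 36°C
Primer 2: A+T=10, G+C=8 → Tm = 2(10)+4(8) = 52°C
36°C vs 52°C → primer 2 is higher.

Primer 2, 52°C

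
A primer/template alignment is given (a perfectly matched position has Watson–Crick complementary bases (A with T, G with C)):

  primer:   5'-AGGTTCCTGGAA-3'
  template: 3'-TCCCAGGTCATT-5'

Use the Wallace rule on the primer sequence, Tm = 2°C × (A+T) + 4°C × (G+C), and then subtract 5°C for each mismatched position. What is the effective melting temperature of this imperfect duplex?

21°C

Primer base counts: A=3, T=3, G=4, C=2 → A+T=6, G+C=6
Perfect-match Tm = 2(6) + 4(6) = 12 + 24 = 36°C
Mismatches (positions where the bases are not complementary): 3 (at positions 4, 8, 10)
Effective Tm = 36 − 3×5 = 36 − 15 = 21°C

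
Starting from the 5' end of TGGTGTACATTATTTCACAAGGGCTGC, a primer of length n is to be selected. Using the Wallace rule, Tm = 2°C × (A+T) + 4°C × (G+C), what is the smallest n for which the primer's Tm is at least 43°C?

First 16 bases: TGGTGTACATTATTTC → Tm = 42°C (< 43°C)
First 17 bases: TGGTGTACATTATTTCA → Tm = 44°C (≥ 43°C)
Since every base adds ≥2°C, Tm only increases with n, so the threshold is first crossed at n = 17.

n = 17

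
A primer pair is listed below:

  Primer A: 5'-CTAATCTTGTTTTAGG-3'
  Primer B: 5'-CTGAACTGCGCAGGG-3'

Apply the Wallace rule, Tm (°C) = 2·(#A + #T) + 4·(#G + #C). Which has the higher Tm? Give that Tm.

Primer B, 50°C

Primer A: A+T=11, G+C=5 → Tm = 2(11)+4(5) = 42°C
Primer B: A+T=5, G+C=10 → Tm = 2(5)+4(10) = 50°C
42°C vs 50°C → primer B is higher.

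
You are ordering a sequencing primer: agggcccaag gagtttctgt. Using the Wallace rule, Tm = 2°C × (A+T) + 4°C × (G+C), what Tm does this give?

Scanning the sequence gives G=7, T=5, A=4, C=4.
So N_AT = 9 and N_GC = 11.
Tm = 2(9) + 4(11) = 18 + 44 = 62°C

62°C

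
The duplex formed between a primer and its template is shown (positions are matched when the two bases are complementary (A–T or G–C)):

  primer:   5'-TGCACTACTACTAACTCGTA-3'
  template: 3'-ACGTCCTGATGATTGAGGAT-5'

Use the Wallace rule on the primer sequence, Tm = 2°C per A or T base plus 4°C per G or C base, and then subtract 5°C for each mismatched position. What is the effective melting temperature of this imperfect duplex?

Primer base counts: A=6, T=6, G=2, C=6 → A+T=12, G+C=8
Perfect-match Tm = 2(12) + 4(8) = 24 + 32 = 56°C
Mismatches (positions where the bases are not complementary): 3 (at positions 5, 6, 18)
Effective Tm = 56 − 3×5 = 56 − 15 = 41°C

41°C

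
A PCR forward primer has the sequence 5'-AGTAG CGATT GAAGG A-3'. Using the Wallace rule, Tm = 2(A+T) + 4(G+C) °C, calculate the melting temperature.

46°C

Counting bases: A=6, C=1, G=6, T=3
AT pairs contribute 9, GC pairs contribute 7.
Tm = 4·7 + 2·9 = 28 + 18 = 46°C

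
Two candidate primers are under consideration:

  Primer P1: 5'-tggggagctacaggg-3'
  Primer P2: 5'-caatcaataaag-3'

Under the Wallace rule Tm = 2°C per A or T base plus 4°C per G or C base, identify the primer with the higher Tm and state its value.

Primer P1, 50°C

Primer P1: A+T=5, G+C=10 → Tm = 2(5)+4(10) = 50°C
Primer P2: A+T=9, G+C=3 → Tm = 2(9)+4(3) = 30°C
50°C vs 30°C → primer P1 is higher.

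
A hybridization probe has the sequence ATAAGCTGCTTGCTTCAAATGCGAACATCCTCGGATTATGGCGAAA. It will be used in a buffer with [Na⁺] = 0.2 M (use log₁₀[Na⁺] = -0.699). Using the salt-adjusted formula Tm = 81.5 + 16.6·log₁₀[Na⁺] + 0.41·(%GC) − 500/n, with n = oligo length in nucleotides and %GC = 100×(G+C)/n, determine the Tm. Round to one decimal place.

Length n = 46. Counting bases: A=14, T=12, C=10, G=10
G+C = 20, so %GC = 20/46 × 100 = 43.478%
Salt term: 16.6 × (-0.699) = -11.603
GC term: 0.41 × 43.478 = 17.826; length term: −500/46 = −10.87
Tm = 81.5 + (-11.603) + 17.826 − 10.87 = 76.853 → 76.9°C

76.9°C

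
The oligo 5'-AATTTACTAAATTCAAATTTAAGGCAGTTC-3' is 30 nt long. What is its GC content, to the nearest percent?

Base counts: G=3, T=11, A=12, C=4
G+C = 3 + 4 = 7 out of 30 bases
%GC = 7/30 × 100 = 23.33% ≈ 23%

23%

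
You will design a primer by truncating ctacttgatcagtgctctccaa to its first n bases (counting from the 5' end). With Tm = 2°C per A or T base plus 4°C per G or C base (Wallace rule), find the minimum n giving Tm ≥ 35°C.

First 12 bases: CTACTTGATCAG → Tm = 34°C (< 35°C)
First 13 bases: CTACTTGATCAGT → Tm = 36°C (≥ 35°C)
Since every base adds ≥2°C, Tm only increases with n, so the threshold is first crossed at n = 13.

n = 13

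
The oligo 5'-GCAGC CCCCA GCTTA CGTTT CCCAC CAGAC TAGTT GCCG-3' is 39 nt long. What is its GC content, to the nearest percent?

62%

Counting bases: G=8, T=8, C=16, A=7
G+C = 8 + 16 = 24 out of 39 bases
%GC = 24/39 × 100 = 61.54% ≈ 62%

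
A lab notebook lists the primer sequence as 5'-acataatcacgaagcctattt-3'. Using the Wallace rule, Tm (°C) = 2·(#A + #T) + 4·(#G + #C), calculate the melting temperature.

56°C

Scanning the sequence gives G=2, T=6, C=5, A=8.
A+T = 14, G+C = 7
Tm = 4·7 + 2·14 = 28 + 28 = 56°C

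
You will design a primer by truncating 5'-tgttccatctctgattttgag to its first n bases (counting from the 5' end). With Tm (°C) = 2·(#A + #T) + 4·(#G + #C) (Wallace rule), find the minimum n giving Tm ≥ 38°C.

First 12 bases: TGTTCCATCTCT → Tm = 34°C (< 38°C)
First 13 bases: TGTTCCATCTCTG → Tm = 38°C (≥ 38°C)
Since every base adds ≥2°C, Tm only increases with n, so the threshold is first crossed at n = 13.

n = 13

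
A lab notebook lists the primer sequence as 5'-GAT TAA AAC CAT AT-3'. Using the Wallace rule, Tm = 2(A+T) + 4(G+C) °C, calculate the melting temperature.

34°C

A=7, C=2, G=1, T=4
A+T = 11, G+C = 3
Tm = 4·3 + 2·11 = 12 + 22 = 34°C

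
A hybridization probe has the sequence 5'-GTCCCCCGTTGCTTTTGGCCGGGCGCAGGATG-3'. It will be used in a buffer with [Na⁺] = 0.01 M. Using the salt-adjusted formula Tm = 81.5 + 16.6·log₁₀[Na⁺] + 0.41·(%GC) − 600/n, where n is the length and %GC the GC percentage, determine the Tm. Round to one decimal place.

57.7°C

Length n = 32. Scanning the sequence gives G=12, T=8, C=10, A=2.
G+C = 22, so %GC = 22/32 × 100 = 68.75%
Salt term: 16.6 × (-2) = -33.2
GC term: 0.41 × 68.75 = 28.188; length term: −600/32 = −18.75
Tm = 81.5 + (-33.2) + 28.188 − 18.75 = 57.738 → 57.7°C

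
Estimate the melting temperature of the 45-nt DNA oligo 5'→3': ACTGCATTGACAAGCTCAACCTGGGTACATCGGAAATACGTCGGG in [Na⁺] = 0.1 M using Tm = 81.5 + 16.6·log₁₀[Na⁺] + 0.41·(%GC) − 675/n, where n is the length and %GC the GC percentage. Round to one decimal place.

70.9°C

Length n = 45. C=11, G=12, T=9, A=13
G+C = 23, so %GC = 23/45 × 100 = 51.111%
Salt term: 16.6 × (-1) = -16.6
GC term: 0.41 × 51.111 = 20.956; length term: −675/45 = −15
Tm = 81.5 + (-16.6) + 20.956 − 15 = 70.856 → 70.9°C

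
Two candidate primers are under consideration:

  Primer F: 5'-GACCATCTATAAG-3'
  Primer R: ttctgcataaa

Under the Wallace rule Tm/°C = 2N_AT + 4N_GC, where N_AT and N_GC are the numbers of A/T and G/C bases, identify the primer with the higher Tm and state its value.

Primer F, 36°C

Primer F: A+T=8, G+C=5 → Tm = 2(8)+4(5) = 36°C
Primer R: A+T=8, G+C=3 → Tm = 2(8)+4(3) = 28°C
36°C vs 28°C → primer F is higher.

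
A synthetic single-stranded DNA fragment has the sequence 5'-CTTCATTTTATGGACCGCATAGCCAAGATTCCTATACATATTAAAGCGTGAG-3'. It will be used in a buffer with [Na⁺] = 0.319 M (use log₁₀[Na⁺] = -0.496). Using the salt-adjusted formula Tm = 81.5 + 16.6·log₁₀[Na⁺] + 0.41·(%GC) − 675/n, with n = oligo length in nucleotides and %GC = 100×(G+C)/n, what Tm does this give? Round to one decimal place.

76.1°C

Length n = 52. A=16, C=11, T=16, G=9
G+C = 20, so %GC = 20/52 × 100 = 38.462%
Salt term: 16.6 × (-0.496) = -8.234
GC term: 0.41 × 38.462 = 15.769; length term: −675/52 = −12.981
Tm = 81.5 + (-8.234) + 15.769 − 12.981 = 76.054 → 76.1°C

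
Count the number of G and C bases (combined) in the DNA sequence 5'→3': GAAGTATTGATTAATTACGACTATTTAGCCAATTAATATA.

9

Base counts: T=15, A=16, C=4, G=5
Total G or C: 5 + 4 = 9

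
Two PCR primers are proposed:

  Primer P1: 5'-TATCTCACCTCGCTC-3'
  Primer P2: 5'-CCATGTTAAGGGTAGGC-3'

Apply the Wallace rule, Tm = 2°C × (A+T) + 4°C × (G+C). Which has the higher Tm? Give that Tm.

Primer P1: A+T=7, G+C=8 → Tm = 2(7)+4(8) = 46°C
Primer P2: A+T=8, G+C=9 → Tm = 2(8)+4(9) = 52°C
46°C vs 52°C → primer P2 is higher.

Primer P2, 52°C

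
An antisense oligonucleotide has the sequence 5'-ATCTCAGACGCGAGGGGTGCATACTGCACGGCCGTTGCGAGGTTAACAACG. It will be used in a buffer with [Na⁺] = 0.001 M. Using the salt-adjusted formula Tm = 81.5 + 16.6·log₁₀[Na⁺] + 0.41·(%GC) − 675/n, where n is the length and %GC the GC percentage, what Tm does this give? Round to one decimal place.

42.6°C

Length n = 51. Base counts: G=17, A=12, C=13, T=9
G+C = 30, so %GC = 30/51 × 100 = 58.824%
Salt term: 16.6 × (-3) = -49.8
GC term: 0.41 × 58.824 = 24.118; length term: −675/51 = −13.235
Tm = 81.5 + (-49.8) + 24.118 − 13.235 = 42.583 → 42.6°C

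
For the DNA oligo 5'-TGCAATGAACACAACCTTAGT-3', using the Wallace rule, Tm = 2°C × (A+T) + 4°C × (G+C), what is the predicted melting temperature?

Counting bases: A=8, C=5, T=5, G=3
A+T = 13, G+C = 8
Tm = 4·8 + 2·13 = 32 + 26 = 58°C

58°C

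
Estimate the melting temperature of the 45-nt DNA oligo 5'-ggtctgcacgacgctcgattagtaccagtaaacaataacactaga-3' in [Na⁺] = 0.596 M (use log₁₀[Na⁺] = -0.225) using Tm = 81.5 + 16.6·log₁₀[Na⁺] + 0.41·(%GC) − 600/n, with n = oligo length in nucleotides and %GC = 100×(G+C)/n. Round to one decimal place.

Length n = 45. Base counts: C=11, A=16, T=9, G=9
G+C = 20, so %GC = 20/45 × 100 = 44.444%
Salt term: 16.6 × (-0.225) = -3.735
GC term: 0.41 × 44.444 = 18.222; length term: −600/45 = −13.333
Tm = 81.5 + (-3.735) + 18.222 − 13.333 = 82.654 → 82.7°C

82.7°C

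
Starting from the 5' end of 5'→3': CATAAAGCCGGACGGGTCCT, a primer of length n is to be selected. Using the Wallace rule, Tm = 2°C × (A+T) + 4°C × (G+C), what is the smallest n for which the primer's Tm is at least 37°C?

n = 13

First 12 bases: CATAAAGCCGGA → Tm = 36°C (< 37°C)
First 13 bases: CATAAAGCCGGAC → Tm = 40°C (≥ 37°C)
Since every base adds ≥2°C, Tm only increases with n, so the threshold is first crossed at n = 13.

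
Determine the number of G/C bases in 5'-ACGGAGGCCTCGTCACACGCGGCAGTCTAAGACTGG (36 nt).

A=8, T=5, C=11, G=12
Total G or C: 12 + 11 = 23

23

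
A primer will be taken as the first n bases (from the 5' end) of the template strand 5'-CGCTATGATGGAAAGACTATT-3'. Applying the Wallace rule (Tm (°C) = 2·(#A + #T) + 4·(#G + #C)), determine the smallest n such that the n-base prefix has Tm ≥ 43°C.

First 14 bases: CGCTATGATGGAAA → Tm = 40°C (< 43°C)
First 15 bases: CGCTATGATGGAAAG → Tm = 44°C (≥ 43°C)
Since every base adds ≥2°C, Tm only increases with n, so the threshold is first crossed at n = 15.

n = 15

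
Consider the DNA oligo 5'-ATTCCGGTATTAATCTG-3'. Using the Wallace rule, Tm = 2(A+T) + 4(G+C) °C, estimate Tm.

46°C

G=3, A=4, T=7, C=3
A+T = 11, G+C = 6
Tm = 2×11 + 4×6 = 46°C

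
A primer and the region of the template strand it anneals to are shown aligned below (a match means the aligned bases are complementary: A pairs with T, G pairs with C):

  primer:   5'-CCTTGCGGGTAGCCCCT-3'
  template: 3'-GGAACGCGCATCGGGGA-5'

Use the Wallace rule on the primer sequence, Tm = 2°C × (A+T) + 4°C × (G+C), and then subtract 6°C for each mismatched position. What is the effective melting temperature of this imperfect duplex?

Primer base counts: A=1, T=4, G=5, C=7 → A+T=5, G+C=12
Perfect-match Tm = 2(5) + 4(12) = 10 + 48 = 58°C
Mismatches (positions where the bases are not complementary): 1 (at position 8)
Effective Tm = 58 − 1×6 = 58 − 6 = 52°C

52°C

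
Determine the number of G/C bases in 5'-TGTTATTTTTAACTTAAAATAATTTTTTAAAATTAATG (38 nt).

3

Scanning the sequence gives A=15, T=20, G=2, C=1.
G+C = 2 + 1 = 3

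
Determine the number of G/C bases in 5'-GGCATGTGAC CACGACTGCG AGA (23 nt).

T=3, G=8, C=6, A=6
Total G or C: 8 + 6 = 14

14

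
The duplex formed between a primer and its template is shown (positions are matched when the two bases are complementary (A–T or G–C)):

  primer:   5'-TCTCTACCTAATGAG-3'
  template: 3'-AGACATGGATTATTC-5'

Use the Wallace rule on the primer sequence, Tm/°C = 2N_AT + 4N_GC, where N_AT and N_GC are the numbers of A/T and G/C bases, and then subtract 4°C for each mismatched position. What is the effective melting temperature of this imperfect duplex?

34°C

Primer base counts: A=4, T=5, G=2, C=4 → A+T=9, G+C=6
Perfect-match Tm = 2(9) + 4(6) = 18 + 24 = 42°C
Mismatches (positions where the bases are not complementary): 2 (at positions 4, 13)
Effective Tm = 42 − 2×4 = 42 − 8 = 34°C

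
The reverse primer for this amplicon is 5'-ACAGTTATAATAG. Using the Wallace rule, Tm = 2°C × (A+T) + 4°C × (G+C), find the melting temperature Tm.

C=1, A=6, T=4, G=2
So N_AT = 10 and N_GC = 3.
Tm = 2(10) + 4(3) = 20 + 12 = 32°C

32°C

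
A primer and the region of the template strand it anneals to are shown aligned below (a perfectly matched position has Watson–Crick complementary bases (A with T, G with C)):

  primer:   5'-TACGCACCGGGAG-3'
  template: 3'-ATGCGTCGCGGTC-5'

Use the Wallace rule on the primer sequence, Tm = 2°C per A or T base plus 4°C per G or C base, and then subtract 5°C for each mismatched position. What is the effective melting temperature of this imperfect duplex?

29°C

Primer base counts: A=3, T=1, G=5, C=4 → A+T=4, G+C=9
Perfect-match Tm = 2(4) + 4(9) = 8 + 36 = 44°C
Mismatches (positions where the bases are not complementary): 3 (at positions 7, 10, 11)
Effective Tm = 44 − 3×5 = 44 − 15 = 29°C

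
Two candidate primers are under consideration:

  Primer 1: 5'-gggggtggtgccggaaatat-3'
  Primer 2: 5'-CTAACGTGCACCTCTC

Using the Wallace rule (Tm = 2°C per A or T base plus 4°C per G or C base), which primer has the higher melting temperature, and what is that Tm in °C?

Primer 1: A+T=8, G+C=12 → Tm = 2(8)+4(12) = 64°C
Primer 2: A+T=7, G+C=9 → Tm = 2(7)+4(9) = 50°C
64°C vs 50°C → primer 1 is higher.

Primer 1, 64°C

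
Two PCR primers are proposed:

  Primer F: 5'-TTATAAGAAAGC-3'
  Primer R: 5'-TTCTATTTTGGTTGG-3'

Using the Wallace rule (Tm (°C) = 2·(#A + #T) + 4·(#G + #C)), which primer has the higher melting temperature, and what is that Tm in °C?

Primer R, 40°C

Primer F: A+T=9, G+C=3 → Tm = 2(9)+4(3) = 30°C
Primer R: A+T=10, G+C=5 → Tm = 2(10)+4(5) = 40°C
30°C vs 40°C → primer R is higher.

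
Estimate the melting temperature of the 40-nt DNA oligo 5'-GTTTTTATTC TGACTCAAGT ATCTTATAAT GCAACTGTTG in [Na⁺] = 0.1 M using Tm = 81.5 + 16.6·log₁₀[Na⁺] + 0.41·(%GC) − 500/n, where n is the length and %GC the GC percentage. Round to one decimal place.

64.7°C

Length n = 40. Scanning the sequence gives G=6, T=18, C=6, A=10.
G+C = 12, so %GC = 12/40 × 100 = 30%
Salt term: 16.6 × (-1) = -16.6
GC term: 0.41 × 30 = 12.3; length term: −500/40 = −12.5
Tm = 81.5 + (-16.6) + 12.3 − 12.5 = 64.7 → 64.7°C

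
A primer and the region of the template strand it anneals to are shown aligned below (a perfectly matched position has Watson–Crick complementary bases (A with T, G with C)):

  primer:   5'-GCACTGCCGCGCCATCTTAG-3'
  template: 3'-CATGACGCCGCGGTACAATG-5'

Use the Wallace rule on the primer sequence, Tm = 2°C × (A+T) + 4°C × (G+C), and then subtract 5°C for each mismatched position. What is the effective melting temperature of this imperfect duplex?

Primer base counts: A=3, T=4, G=5, C=8 → A+T=7, G+C=13
Perfect-match Tm = 2(7) + 4(13) = 14 + 52 = 66°C
Mismatches (positions where the bases are not complementary): 4 (at positions 2, 8, 16, 20)
Effective Tm = 66 − 4×5 = 66 − 20 = 46°C

46°C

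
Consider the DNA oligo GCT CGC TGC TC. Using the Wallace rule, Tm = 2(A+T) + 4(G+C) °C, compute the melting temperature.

38°C

Counting bases: G=3, C=5, T=3, A=0
AT pairs contribute 3, GC pairs contribute 8.
Tm = 4·8 + 2·3 = 32 + 6 = 38°C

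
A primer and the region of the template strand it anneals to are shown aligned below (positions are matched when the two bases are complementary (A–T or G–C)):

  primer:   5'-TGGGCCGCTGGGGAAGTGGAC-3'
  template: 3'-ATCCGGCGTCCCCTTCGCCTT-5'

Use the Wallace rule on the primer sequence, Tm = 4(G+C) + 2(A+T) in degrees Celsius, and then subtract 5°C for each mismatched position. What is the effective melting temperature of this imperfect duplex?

Primer base counts: A=3, T=3, G=11, C=4 → A+T=6, G+C=15
Perfect-match Tm = 2(6) + 4(15) = 12 + 60 = 72°C
Mismatches (positions where the bases are not complementary): 4 (at positions 2, 9, 17, 21)
Effective Tm = 72 − 4×5 = 72 − 20 = 52°C

52°C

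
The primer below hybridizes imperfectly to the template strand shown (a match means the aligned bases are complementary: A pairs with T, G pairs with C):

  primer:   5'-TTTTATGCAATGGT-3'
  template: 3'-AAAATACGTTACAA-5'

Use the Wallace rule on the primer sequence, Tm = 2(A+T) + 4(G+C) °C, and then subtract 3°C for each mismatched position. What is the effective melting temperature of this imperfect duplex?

Primer base counts: A=3, T=7, G=3, C=1 → A+T=10, G+C=4
Perfect-match Tm = 2(10) + 4(4) = 20 + 16 = 36°C
Mismatches (positions where the bases are not complementary): 1 (at position 13)
Effective Tm = 36 − 1×3 = 36 − 3 = 33°C

33°C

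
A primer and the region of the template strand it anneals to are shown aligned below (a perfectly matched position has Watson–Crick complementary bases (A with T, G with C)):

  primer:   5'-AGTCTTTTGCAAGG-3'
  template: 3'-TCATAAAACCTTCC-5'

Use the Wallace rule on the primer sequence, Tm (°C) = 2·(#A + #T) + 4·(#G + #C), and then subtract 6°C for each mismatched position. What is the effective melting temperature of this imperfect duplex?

28°C

Primer base counts: A=3, T=5, G=4, C=2 → A+T=8, G+C=6
Perfect-match Tm = 2(8) + 4(6) = 16 + 24 = 40°C
Mismatches (positions where the bases are not complementary): 2 (at positions 4, 10)
Effective Tm = 40 − 2×6 = 40 − 12 = 28°C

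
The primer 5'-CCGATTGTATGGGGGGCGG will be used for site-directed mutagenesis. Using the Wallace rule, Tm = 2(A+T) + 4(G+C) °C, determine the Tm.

Counting bases: A=2, T=4, G=10, C=3
So N_AT = 6 and N_GC = 13.
Tm = 2(6) + 4(13) = 12 + 52 = 64°C

64°C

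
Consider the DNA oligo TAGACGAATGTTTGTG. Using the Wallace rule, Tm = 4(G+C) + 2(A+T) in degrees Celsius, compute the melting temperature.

Scanning the sequence gives T=6, C=1, A=4, G=5.
So N_AT = 10 and N_GC = 6.
Tm = 2(10) + 4(6) = 20 + 24 = 44°C

44°C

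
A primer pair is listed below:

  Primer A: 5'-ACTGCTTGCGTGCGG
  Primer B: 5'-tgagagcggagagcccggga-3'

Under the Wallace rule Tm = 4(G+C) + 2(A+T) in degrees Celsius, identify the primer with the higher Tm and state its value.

Primer B, 68°C

Primer A: A+T=5, G+C=10 → Tm = 2(5)+4(10) = 50°C
Primer B: A+T=6, G+C=14 → Tm = 2(6)+4(14) = 68°C
50°C vs 68°C → primer B is higher.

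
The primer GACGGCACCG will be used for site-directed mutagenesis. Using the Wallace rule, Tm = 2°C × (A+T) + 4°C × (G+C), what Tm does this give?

36°C

Scanning the sequence gives G=4, T=0, A=2, C=4.
So N_AT = 2 and N_GC = 8.
Tm = 4·8 + 2·2 = 32 + 4 = 36°C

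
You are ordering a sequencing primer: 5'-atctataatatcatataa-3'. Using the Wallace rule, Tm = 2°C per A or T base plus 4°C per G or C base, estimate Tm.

Scanning the sequence gives A=9, G=0, T=7, C=2.
AT pairs contribute 16, GC pairs contribute 2.
Tm = 2(16) + 4(2) = 32 + 8 = 40°C

40°C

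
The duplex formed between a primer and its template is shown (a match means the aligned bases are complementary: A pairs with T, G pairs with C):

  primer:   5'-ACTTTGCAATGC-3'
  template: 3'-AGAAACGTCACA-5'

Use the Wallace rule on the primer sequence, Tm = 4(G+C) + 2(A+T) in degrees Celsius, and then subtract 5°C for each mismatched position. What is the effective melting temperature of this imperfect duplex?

Primer base counts: A=3, T=4, G=2, C=3 → A+T=7, G+C=5
Perfect-match Tm = 2(7) + 4(5) = 14 + 20 = 34°C
Mismatches (positions where the bases are not complementary): 3 (at positions 1, 9, 12)
Effective Tm = 34 − 3×5 = 34 − 15 = 19°C

19°C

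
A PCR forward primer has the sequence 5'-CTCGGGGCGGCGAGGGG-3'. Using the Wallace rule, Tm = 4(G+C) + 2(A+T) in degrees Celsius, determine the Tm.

A=1, G=11, C=4, T=1
A+T = 2, G+C = 15
Tm = 2×2 + 4×15 = 64°C

64°C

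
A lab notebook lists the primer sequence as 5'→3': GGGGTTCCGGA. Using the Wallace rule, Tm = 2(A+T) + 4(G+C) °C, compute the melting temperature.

38°C

Base counts: C=2, A=1, T=2, G=6
AT pairs contribute 3, GC pairs contribute 8.
Tm = 2×3 + 4×8 = 38°C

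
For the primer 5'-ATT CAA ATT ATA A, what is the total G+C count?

A=7, G=0, C=1, T=5
Total G or C: 0 + 1 = 1

1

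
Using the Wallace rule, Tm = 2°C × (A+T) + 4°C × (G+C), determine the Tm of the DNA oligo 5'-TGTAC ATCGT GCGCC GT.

54°C

Counting bases: T=5, C=5, A=2, G=5
So N_AT = 7 and N_GC = 10.
Tm = 2×7 + 4×10 = 54°C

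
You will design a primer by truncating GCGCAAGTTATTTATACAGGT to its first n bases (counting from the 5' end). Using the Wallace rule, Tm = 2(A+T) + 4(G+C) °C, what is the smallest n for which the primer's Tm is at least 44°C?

n = 17

First 16 bases: GCGCAAGTTATTTATA → Tm = 42°C (< 44°C)
First 17 bases: GCGCAAGTTATTTATAC → Tm = 46°C (≥ 44°C)
Each additional base adds 2°C (A/T) or 4°C (G/C), so Tm is non-decreasing in n; n = 17 is the first length to reach 44°C.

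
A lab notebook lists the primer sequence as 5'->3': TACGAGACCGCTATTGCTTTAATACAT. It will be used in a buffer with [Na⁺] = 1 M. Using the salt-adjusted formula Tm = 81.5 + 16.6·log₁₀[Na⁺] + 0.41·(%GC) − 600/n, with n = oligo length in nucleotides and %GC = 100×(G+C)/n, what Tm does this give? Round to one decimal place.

74.5°C

Length n = 27. Scanning the sequence gives A=8, T=9, C=6, G=4.
G+C = 10, so %GC = 10/27 × 100 = 37.037%
Salt term: 16.6 × (0) = 0
GC term: 0.41 × 37.037 = 15.185; length term: −600/27 = −22.222
Tm = 81.5 + (0) + 15.185 − 22.222 = 74.463 → 74.5°C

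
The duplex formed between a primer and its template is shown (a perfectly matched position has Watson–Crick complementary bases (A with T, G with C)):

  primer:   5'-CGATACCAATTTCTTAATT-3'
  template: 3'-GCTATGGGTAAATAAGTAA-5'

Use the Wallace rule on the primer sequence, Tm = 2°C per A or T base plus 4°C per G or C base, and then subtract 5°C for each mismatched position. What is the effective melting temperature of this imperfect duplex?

Primer base counts: A=6, T=8, G=1, C=4 → A+T=14, G+C=5
Perfect-match Tm = 2(14) + 4(5) = 28 + 20 = 48°C
Mismatches (positions where the bases are not complementary): 3 (at positions 8, 13, 16)
Effective Tm = 48 − 3×5 = 48 − 15 = 33°C

33°C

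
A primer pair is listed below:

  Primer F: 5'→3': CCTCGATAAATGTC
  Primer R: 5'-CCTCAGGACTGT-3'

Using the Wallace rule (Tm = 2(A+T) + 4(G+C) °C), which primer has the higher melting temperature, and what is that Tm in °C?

Primer F: A+T=8, G+C=6 → Tm = 2(8)+4(6) = 40°C
Primer R: A+T=5, G+C=7 → Tm = 2(5)+4(7) = 38°C
40°C vs 38°C → primer F is higher.

Primer F, 40°C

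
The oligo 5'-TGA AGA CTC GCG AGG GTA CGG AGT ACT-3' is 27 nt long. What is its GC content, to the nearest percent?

56%

G=10, T=5, A=7, C=5
G+C = 10 + 5 = 15 out of 27 bases
%GC = 15/27 × 100 = 55.56% ≈ 56%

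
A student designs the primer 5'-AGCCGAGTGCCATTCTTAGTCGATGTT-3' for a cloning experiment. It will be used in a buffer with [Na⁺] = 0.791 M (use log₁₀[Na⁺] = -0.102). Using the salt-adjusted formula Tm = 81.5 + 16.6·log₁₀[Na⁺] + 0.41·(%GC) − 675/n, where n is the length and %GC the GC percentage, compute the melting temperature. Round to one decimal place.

74.5°C

Length n = 27. Base counts: C=6, T=9, A=5, G=7
G+C = 13, so %GC = 13/27 × 100 = 48.148%
Salt term: 16.6 × (-0.102) = -1.693
GC term: 0.41 × 48.148 = 19.741; length term: −675/27 = −25
Tm = 81.5 + (-1.693) + 19.741 − 25 = 74.548 → 74.5°C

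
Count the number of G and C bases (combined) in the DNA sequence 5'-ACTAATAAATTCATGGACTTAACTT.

6

Scanning the sequence gives G=2, A=10, T=9, C=4.
G+C = 2 + 4 = 6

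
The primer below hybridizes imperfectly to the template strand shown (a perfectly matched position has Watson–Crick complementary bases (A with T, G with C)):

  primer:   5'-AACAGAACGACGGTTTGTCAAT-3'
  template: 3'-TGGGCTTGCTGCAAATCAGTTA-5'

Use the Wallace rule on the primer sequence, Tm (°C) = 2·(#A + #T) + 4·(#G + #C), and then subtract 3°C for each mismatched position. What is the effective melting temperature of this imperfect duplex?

50°C

Primer base counts: A=8, T=5, G=5, C=4 → A+T=13, G+C=9
Perfect-match Tm = 2(13) + 4(9) = 26 + 36 = 62°C
Mismatches (positions where the bases are not complementary): 4 (at positions 2, 4, 13, 16)
Effective Tm = 62 − 4×3 = 62 − 12 = 50°C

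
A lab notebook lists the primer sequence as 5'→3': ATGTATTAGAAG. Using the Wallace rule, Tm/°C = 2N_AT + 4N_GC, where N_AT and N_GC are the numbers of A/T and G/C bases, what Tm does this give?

30°C

Counting bases: T=4, C=0, G=3, A=5
AT pairs contribute 9, GC pairs contribute 3.
Tm = 2(9) + 4(3) = 18 + 12 = 30°C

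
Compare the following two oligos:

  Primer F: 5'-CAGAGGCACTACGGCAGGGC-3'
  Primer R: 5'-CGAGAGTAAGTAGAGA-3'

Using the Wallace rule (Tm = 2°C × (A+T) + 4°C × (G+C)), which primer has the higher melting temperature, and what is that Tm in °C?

Primer F: A+T=6, G+C=14 → Tm = 2(6)+4(14) = 68°C
Primer R: A+T=9, G+C=7 → Tm = 2(9)+4(7) = 46°C
68°C vs 46°C → primer F is higher.

Primer F, 68°C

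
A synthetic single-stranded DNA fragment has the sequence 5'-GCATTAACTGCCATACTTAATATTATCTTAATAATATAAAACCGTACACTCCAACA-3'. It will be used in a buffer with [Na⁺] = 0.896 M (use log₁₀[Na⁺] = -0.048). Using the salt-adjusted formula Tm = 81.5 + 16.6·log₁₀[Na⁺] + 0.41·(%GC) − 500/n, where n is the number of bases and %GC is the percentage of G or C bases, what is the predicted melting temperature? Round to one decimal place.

83.5°C

Length n = 56. Base counts: A=23, C=13, G=3, T=17
G+C = 16, so %GC = 16/56 × 100 = 28.571%
Salt term: 16.6 × (-0.048) = -0.797
GC term: 0.41 × 28.571 = 11.714; length term: −500/56 = −8.929
Tm = 81.5 + (-0.797) + 11.714 − 8.929 = 83.488 → 83.5°C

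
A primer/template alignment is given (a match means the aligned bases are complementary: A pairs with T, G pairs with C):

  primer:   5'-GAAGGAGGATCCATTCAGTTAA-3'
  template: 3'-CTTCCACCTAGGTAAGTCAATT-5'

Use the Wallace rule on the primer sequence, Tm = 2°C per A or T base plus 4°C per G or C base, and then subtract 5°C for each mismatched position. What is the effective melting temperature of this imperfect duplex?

57°C

Primer base counts: A=8, T=5, G=6, C=3 → A+T=13, G+C=9
Perfect-match Tm = 2(13) + 4(9) = 26 + 36 = 62°C
Mismatches (positions where the bases are not complementary): 1 (at position 6)
Effective Tm = 62 − 1×5 = 62 − 5 = 57°C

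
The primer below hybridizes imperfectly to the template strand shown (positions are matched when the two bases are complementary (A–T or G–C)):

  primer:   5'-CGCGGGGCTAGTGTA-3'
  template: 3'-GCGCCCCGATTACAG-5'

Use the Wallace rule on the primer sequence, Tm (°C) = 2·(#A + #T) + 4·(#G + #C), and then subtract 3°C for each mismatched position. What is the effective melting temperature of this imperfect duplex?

Primer base counts: A=2, T=3, G=7, C=3 → A+T=5, G+C=10
Perfect-match Tm = 2(5) + 4(10) = 10 + 40 = 50°C
Mismatches (positions where the bases are not complementary): 2 (at positions 11, 15)
Effective Tm = 50 − 2×3 = 50 − 6 = 44°C

44°C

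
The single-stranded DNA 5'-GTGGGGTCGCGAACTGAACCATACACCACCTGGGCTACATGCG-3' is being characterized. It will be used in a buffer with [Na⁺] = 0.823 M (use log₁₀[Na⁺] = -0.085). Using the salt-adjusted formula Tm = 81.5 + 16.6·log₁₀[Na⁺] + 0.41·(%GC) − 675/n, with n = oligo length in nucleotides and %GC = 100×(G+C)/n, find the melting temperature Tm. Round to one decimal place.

89.2°C

Length n = 43. Scanning the sequence gives A=10, T=7, G=13, C=13.
G+C = 26, so %GC = 26/43 × 100 = 60.465%
Salt term: 16.6 × (-0.085) = -1.411
GC term: 0.41 × 60.465 = 24.791; length term: −675/43 = −15.698
Tm = 81.5 + (-1.411) + 24.791 − 15.698 = 89.182 → 89.2°C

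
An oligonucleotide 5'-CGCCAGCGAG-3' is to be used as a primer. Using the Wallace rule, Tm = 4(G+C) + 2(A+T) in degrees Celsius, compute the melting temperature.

36°C

Counting bases: G=4, C=4, T=0, A=2
A+T = 2, G+C = 8
Tm = 2(2) + 4(8) = 4 + 32 = 36°C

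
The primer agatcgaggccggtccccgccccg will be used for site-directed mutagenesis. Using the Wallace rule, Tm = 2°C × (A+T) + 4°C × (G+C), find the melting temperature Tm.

Counting bases: T=2, G=8, C=11, A=3
AT pairs contribute 5, GC pairs contribute 19.
Tm = 2(5) + 4(19) = 10 + 76 = 86°C

86°C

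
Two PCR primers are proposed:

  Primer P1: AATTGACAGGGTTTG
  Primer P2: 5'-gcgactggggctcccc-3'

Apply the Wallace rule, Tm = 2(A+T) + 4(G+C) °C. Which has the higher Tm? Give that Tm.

Primer P2, 58°C

Primer P1: A+T=9, G+C=6 → Tm = 2(9)+4(6) = 42°C
Primer P2: A+T=3, G+C=13 → Tm = 2(3)+4(13) = 58°C
42°C vs 58°C → primer P2 is higher.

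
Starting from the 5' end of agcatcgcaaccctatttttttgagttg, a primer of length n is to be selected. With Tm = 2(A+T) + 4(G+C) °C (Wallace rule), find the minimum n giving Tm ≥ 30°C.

First 9 bases: AGCATCGCA → Tm = 28°C (< 30°C)
First 10 bases: AGCATCGCAA → Tm = 30°C (≥ 30°C)
Since every base adds ≥2°C, Tm only increases with n, so the threshold is first crossed at n = 10.

n = 10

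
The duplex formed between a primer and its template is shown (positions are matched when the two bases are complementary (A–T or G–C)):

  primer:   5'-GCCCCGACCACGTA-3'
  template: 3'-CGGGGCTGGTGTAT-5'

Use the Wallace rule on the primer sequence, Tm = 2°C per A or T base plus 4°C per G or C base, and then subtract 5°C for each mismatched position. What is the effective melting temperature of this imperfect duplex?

Primer base counts: A=3, T=1, G=3, C=7 → A+T=4, G+C=10
Perfect-match Tm = 2(4) + 4(10) = 8 + 40 = 48°C
Mismatches (positions where the bases are not complementary): 1 (at position 12)
Effective Tm = 48 − 1×5 = 48 − 5 = 43°C

43°C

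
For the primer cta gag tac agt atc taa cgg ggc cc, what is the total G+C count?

Counting bases: G=7, T=5, A=7, C=7
Total G or C: 7 + 7 = 14

14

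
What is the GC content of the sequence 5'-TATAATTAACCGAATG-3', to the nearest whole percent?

25%

Scanning the sequence gives C=2, T=5, A=7, G=2.
G+C = 2 + 2 = 4 out of 16 bases
%GC = 4/16 × 100 = 25% ≈ 25%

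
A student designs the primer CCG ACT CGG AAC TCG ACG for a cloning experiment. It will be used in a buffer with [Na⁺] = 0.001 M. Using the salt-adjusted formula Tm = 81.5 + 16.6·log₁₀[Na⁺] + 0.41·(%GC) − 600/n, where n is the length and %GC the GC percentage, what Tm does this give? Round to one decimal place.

25.7°C

Length n = 18. Scanning the sequence gives C=7, A=4, G=5, T=2.
G+C = 12, so %GC = 12/18 × 100 = 66.667%
Salt term: 16.6 × (-3) = -49.8
GC term: 0.41 × 66.667 = 27.333; length term: −600/18 = −33.333
Tm = 81.5 + (-49.8) + 27.333 − 33.333 = 25.7 → 25.7°C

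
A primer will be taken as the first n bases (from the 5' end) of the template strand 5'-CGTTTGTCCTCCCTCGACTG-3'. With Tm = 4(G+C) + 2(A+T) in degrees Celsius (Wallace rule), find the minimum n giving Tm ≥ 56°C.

First 17 bases: CGTTTGTCCTCCCTCGA → Tm = 54°C (< 56°C)
First 18 bases: CGTTTGTCCTCCCTCGAC → Tm = 58°C (≥ 56°C)
Since every base adds ≥2°C, Tm only increases with n, so the threshold is first crossed at n = 18.

n = 18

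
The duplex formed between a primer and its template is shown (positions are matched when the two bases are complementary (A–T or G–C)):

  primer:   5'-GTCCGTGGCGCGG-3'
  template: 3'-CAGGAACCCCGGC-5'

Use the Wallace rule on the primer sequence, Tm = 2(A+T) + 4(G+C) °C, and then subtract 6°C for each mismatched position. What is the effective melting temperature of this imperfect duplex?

30°C

Primer base counts: A=0, T=2, G=7, C=4 → A+T=2, G+C=11
Perfect-match Tm = 2(2) + 4(11) = 4 + 44 = 48°C
Mismatches (positions where the bases are not complementary): 3 (at positions 5, 9, 12)
Effective Tm = 48 − 3×6 = 48 − 18 = 30°C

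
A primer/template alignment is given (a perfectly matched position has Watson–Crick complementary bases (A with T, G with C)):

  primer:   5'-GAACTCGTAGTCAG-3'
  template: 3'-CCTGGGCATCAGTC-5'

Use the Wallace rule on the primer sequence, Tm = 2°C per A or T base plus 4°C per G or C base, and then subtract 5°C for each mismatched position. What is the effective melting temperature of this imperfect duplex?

Primer base counts: A=4, T=3, G=4, C=3 → A+T=7, G+C=7
Perfect-match Tm = 2(7) + 4(7) = 14 + 28 = 42°C
Mismatches (positions where the bases are not complementary): 2 (at positions 2, 5)
Effective Tm = 42 − 2×5 = 42 − 10 = 32°C

32°C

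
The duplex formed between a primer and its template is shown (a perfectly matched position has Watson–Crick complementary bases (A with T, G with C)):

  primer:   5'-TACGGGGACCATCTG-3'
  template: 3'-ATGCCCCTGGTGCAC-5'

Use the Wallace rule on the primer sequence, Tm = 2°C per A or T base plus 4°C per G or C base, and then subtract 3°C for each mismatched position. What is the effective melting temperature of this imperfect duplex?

Primer base counts: A=3, T=3, G=5, C=4 → A+T=6, G+C=9
Perfect-match Tm = 2(6) + 4(9) = 12 + 36 = 48°C
Mismatches (positions where the bases are not complementary): 2 (at positions 12, 13)
Effective Tm = 48 − 2×3 = 48 − 6 = 42°C

42°C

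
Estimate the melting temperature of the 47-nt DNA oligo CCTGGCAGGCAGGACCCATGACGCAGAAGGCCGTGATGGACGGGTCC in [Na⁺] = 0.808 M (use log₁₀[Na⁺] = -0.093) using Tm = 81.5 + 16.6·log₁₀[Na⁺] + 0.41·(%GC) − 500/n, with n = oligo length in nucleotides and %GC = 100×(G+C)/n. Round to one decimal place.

Length n = 47. Counting bases: T=5, A=10, C=14, G=18
G+C = 32, so %GC = 32/47 × 100 = 68.085%
Salt term: 16.6 × (-0.093) = -1.544
GC term: 0.41 × 68.085 = 27.915; length term: −500/47 = −10.638
Tm = 81.5 + (-1.544) + 27.915 − 10.638 = 97.233 → 97.2°C

97.2°C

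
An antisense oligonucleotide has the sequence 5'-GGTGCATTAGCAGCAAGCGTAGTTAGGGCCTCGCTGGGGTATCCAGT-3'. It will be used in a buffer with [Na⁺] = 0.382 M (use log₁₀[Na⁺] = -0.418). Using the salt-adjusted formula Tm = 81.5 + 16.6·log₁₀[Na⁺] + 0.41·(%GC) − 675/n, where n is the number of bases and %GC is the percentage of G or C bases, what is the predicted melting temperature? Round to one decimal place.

83.8°C

Length n = 47. A=9, T=11, G=17, C=10
G+C = 27, so %GC = 27/47 × 100 = 57.447%
Salt term: 16.6 × (-0.418) = -6.939
GC term: 0.41 × 57.447 = 23.553; length term: −675/47 = −14.362
Tm = 81.5 + (-6.939) + 23.553 − 14.362 = 83.752 → 83.8°C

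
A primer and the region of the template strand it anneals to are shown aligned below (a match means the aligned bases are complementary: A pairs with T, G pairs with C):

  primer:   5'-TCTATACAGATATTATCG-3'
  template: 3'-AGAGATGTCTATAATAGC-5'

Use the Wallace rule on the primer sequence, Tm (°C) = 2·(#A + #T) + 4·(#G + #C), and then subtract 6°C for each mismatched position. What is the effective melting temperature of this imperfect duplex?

40°C

Primer base counts: A=6, T=7, G=2, C=3 → A+T=13, G+C=5
Perfect-match Tm = 2(13) + 4(5) = 26 + 20 = 46°C
Mismatches (positions where the bases are not complementary): 1 (at position 4)
Effective Tm = 46 − 1×6 = 46 − 6 = 40°C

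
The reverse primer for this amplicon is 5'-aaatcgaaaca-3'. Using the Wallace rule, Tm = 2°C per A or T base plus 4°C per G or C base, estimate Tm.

C=2, G=1, T=1, A=7
AT pairs contribute 8, GC pairs contribute 3.
Tm = 2×8 + 4×3 = 28°C

28°C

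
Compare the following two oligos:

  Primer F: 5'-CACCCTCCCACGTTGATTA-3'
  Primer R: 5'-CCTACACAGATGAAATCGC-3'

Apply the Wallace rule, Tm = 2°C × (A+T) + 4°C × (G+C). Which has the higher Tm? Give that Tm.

Primer F, 58°C

Primer F: A+T=9, G+C=10 → Tm = 2(9)+4(10) = 58°C
Primer R: A+T=10, G+C=9 → Tm = 2(10)+4(9) = 56°C
58°C vs 56°C → primer F is higher.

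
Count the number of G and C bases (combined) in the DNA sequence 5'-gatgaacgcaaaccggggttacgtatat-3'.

13

Base counts: C=5, G=8, T=6, A=9
Total G or C: 8 + 5 = 13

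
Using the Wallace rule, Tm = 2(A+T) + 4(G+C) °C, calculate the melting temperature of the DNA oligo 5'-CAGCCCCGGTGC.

Base counts: T=1, C=6, G=4, A=1
AT pairs contribute 2, GC pairs contribute 10.
Tm = 2×2 + 4×10 = 44°C

44°C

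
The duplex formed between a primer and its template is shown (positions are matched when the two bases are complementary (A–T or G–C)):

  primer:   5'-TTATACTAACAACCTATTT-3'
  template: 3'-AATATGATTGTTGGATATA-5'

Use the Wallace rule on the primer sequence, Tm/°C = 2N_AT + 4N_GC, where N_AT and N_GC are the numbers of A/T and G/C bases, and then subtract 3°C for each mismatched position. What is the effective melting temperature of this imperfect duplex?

Primer base counts: A=7, T=8, G=0, C=4 → A+T=15, G+C=4
Perfect-match Tm = 2(15) + 4(4) = 30 + 16 = 46°C
Mismatches (positions where the bases are not complementary): 1 (at position 18)
Effective Tm = 46 − 1×3 = 46 − 3 = 43°C

43°C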